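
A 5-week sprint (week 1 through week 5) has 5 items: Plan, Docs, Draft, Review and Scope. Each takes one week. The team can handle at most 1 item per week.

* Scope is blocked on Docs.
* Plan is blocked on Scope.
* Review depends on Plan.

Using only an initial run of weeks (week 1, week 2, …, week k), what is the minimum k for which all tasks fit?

The precedence chain requires at least 4 distinct weeks.
With at most 1 per week and 5 tasks, at least 5 weeks are needed.
5 works (last occupied week: week 5): for example Draft in week 5, Docs in week 1, Plan in week 3, Scope in week 2, Review in week 4.

5 weeks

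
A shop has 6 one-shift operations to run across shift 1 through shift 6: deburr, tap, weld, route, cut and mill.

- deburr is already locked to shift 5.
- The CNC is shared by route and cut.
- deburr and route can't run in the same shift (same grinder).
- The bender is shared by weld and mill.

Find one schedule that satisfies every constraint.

mill -> shift 2, tap -> shift 1, weld -> shift 1, route -> shift 1, cut -> shift 2, deburr -> shift 5

Checking: weld(shift 1) != mill(shift 2); deburr(shift 5) != route(shift 1); route(shift 1) != cut(shift 2); deburr=shift 5 in [shift 5,shift 5].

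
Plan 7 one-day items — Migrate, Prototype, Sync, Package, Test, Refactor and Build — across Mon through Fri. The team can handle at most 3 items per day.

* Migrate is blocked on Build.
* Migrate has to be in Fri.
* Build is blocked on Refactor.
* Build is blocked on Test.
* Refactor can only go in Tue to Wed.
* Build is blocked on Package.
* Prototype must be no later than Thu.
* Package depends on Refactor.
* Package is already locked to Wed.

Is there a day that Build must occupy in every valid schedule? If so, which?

Thu

Package is fixed at Wed and must come before Build, so Build is at least Thu.
Migrate is fixed at Fri and must come after Build, so Build is at most Thu.
So Build must be Thu.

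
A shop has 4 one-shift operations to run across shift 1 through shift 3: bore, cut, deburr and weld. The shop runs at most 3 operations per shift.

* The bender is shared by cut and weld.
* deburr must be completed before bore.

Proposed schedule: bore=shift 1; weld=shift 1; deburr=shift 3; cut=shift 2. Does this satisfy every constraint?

The shop runs at most 3 operations per shift — holds.
deburr must be completed before bore — violated.
The bender is shared by cut and weld — holds.

No. deburr must be completed before bore is not satisfied.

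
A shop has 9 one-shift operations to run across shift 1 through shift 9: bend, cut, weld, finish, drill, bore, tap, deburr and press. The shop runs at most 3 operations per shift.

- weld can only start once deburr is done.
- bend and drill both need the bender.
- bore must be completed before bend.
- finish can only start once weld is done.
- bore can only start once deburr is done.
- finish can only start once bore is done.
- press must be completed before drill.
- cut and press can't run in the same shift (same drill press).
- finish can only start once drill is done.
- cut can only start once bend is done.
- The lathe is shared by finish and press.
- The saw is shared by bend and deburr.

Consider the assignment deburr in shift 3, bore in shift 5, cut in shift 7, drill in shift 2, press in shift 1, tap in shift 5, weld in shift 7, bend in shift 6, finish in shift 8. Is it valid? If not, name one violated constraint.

Yes

bore must be completed before bend — holds.
cut and press can't run in the same shift (same drill press) — holds.
cut can only start once bend is done — holds.
bore can only start once deburr is done — holds.
finish can only start once weld is done — holds.
finish can only start once bore is done — holds.
press must be completed before drill — holds.
finish can only start once drill is done — holds.
bend and drill both need the bender — holds.
weld can only start once deburr is done — holds.
The lathe is shared by finish and press — holds.
The saw is shared by bend and deburr — holds.
The shop runs at most 3 operations per shift — holds.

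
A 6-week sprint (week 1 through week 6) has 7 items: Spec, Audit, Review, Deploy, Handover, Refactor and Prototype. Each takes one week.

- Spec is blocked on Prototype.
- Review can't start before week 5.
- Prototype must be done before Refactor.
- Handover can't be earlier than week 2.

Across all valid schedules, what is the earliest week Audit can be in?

week 1

Audit at week 1 is achievable: Refactor -> week 2; Spec -> week 2; Prototype -> week 1; Deploy -> week 1; Audit -> week 1; Review -> week 5; Handover -> week 2.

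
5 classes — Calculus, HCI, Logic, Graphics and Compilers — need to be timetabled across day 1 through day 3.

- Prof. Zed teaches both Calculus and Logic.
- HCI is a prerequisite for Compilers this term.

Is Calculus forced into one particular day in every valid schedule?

Calculus can be day 1 (e.g. Compilers in day 2; Logic in day 2; HCI in day 1; Graphics in day 1; Calculus in day 1) or day 2 (e.g. Graphics -> day 1; Calculus -> day 2; Compilers -> day 2; HCI -> day 1; Logic -> day 1).

No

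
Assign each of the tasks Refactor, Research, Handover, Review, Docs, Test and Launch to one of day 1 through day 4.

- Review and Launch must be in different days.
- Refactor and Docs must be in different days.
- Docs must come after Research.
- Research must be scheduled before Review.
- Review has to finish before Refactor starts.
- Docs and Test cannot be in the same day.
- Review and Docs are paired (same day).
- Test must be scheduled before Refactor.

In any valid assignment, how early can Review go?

day 2

Precedence pushes Review to at least day 2; downstream work caps Review at day 3.
Review at day 2 is achievable: Handover in day 1, Research in day 1, Refactor in day 3, Docs in day 2, Test in day 1, Review in day 2, Launch in day 1.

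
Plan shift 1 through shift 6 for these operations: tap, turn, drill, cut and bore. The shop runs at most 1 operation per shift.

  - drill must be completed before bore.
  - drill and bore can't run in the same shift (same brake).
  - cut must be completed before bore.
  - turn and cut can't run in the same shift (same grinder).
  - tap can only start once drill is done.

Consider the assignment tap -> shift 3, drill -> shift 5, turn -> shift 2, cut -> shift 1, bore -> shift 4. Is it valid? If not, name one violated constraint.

drill must be completed before bore — violated.
turn and cut can't run in the same shift (same grinder) — holds.
tap can only start once drill is done — violated.
The shop runs at most 1 operation per shift — holds.
drill and bore can't run in the same shift (same brake) — holds.
cut must be completed before bore — holds.

No — it violates: tap can only start once drill is done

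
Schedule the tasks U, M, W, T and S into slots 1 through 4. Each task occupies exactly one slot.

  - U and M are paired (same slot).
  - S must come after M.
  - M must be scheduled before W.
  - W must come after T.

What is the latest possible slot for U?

U must be in the same slot as M, which can't be after 3, so U is at most 3.
U at 3 is achievable: T in 1; M in 3; U in 3; W in 4; S in 4.

3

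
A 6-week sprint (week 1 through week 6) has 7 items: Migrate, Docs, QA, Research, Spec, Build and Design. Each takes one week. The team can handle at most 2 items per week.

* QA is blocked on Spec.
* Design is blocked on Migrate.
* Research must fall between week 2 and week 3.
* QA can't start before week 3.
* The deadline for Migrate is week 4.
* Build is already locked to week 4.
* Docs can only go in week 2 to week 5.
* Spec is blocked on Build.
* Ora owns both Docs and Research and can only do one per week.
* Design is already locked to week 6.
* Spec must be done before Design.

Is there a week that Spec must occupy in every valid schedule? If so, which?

week 5

Build is fixed at week 4 and must come before Spec, so Spec is at least week 5.
Design is fixed at week 6 and must come after Spec, so Spec is at most week 5.
So Spec must be week 5.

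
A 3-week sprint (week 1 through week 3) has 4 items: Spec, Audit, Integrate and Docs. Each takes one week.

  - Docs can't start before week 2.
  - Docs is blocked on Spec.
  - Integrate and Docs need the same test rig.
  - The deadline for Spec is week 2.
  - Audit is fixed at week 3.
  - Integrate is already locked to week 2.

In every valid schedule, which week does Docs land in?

Docs's window is week 2–week 3.
Integrate is fixed at week 2, and Docs can't share a week with Integrate.
So Docs must be week 3.

week 3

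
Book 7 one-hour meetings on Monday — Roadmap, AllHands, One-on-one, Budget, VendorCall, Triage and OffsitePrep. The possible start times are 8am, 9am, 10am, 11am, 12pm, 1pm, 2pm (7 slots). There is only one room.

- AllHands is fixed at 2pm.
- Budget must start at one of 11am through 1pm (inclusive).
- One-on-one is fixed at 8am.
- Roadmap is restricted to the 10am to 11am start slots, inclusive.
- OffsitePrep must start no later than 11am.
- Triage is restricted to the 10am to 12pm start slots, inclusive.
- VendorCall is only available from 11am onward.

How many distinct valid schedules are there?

6

Splitting on Roadmap: it can be 10am (4), 11am (2). Listing each branch's schedules as (AllHands, One-on-one, Budget, VendorCall, Triage, OffsitePrep):
Roadmap=10am: (2pm,8am,11am,1pm,12pm,9am) (2pm,8am,12pm,1pm,11am,9am) (2pm,8am,1pm,11am,12pm,9am) (2pm,8am,1pm,12pm,11am,9am) — 4.
Roadmap=11am: (2pm,8am,12pm,1pm,10am,9am) (2pm,8am,1pm,12pm,10am,9am) — 2.
Summing: 4 + 2 = 6.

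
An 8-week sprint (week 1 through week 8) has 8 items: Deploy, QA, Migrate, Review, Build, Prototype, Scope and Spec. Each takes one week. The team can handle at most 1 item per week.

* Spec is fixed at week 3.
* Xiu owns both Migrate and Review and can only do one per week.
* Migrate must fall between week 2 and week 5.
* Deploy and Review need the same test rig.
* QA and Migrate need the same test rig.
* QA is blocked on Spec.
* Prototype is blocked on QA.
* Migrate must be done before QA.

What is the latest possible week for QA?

week 7

Precedence pushes QA to at least week 4; downstream work caps QA at week 7.
QA at week 7 is achievable: Scope in week 6, Migrate in week 2, Spec in week 3, Prototype in week 8, QA in week 7, Deploy in week 1, Review in week 4, Build in week 5.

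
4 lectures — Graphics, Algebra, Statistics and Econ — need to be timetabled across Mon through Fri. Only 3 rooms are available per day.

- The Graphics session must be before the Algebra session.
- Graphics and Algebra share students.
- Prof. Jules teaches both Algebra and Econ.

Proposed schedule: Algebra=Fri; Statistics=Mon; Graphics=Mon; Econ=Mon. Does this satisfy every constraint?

Yes, all constraints hold

Prof. Jules teaches both Algebra and Econ — holds.
Graphics and Algebra share students — holds.
The Graphics session must be before the Algebra session — holds.
Only 3 rooms are available per day — holds.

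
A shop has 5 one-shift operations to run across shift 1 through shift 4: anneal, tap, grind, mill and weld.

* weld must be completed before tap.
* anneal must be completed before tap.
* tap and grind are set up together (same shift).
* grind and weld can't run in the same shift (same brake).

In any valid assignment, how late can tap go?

shift 4

Precedence pushes tap to at least shift 2.
tap at shift 4 is achievable: anneal=shift 1; mill=shift 1; tap=shift 4; weld=shift 1; grind=shift 4.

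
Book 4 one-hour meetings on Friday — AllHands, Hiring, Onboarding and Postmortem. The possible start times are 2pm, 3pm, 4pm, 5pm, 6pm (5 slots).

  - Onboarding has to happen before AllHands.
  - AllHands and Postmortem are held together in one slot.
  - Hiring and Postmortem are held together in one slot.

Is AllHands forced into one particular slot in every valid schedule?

No

AllHands can be 3pm (e.g. Hiring=3pm; Onboarding=2pm; Postmortem=3pm; AllHands=3pm) or 4pm (e.g. AllHands=4pm, Hiring=4pm, Postmortem=4pm, Onboarding=2pm).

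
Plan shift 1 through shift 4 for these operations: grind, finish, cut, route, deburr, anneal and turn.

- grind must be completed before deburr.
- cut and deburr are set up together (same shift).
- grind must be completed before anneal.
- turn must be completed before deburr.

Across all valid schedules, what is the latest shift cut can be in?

shift 4

Cut must be in the same shift as deburr, which can't be before shift 2, so cut is at least shift 2.
cut at shift 4 is achievable: deburr=shift 4; anneal=shift 2; turn=shift 1; cut=shift 4; route=shift 1; grind=shift 1; finish=shift 1.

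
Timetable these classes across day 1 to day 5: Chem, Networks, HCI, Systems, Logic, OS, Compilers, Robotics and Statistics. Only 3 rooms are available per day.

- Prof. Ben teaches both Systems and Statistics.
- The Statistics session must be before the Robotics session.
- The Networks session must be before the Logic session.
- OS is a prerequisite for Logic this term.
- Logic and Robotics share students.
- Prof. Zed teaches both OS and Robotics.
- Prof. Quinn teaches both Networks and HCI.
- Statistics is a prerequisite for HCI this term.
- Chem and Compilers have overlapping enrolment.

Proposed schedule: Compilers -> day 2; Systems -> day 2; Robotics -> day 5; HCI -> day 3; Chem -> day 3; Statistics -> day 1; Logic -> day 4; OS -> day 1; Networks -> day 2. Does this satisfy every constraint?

Valid

Chem and Compilers have overlapping enrolment — holds.
The Networks session must be before the Logic session — holds.
The Statistics session must be before the Robotics session — holds.
Only 3 rooms are available per day — holds.
OS is a prerequisite for Logic this term — holds.
Logic and Robotics share students — holds.
Statistics is a prerequisite for HCI this term — holds.
Prof. Ben teaches both Systems and Statistics — holds.
Prof. Zed teaches both OS and Robotics — holds.
Prof. Quinn teaches both Networks and HCI — holds.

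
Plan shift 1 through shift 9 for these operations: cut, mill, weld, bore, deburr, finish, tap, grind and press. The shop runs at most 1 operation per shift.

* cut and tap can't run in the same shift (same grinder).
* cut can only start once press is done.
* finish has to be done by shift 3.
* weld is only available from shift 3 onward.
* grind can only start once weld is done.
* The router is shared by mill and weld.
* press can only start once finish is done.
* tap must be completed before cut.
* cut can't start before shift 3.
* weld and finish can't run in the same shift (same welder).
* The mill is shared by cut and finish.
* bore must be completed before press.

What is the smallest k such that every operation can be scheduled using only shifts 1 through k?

The precedence chain requires at least 3 distinct shifts.
With at most 1 per shift and 9 operations, at least 9 shifts are needed.
Propagating the time windows through the other constraints, grind can't land before shift 4, so the schedule must run through at least shift 4.
9 works (last occupied shift: shift 9): for example deburr in shift 9; tap in shift 4; press in shift 3; grind in shift 7; mill in shift 8; finish in shift 1; weld in shift 6; cut in shift 5; bore in shift 2.

9 shifts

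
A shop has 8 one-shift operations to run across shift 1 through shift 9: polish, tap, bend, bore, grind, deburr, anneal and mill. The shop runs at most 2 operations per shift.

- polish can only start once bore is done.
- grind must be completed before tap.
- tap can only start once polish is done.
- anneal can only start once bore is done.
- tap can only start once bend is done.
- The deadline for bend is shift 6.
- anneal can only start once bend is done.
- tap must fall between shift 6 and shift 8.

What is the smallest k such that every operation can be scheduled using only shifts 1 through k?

The precedence chain requires at least 3 distinct shifts.
With at most 2 per shift and 8 operations, at least 4 shifts are needed.
tap can't be placed before shift 6, so the schedule must run through at least shift 6.
6 works (last occupied shift: shift 6): for example bend=shift 1; tap=shift 6; anneal=shift 2; deburr=shift 3; bore=shift 1; mill=shift 4; grind=shift 3; polish=shift 2.

6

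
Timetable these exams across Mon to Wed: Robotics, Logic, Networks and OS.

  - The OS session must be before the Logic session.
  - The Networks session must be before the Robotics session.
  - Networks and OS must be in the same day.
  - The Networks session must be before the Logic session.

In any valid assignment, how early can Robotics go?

Tue

Precedence pushes Robotics to at least Tue.
Robotics at Tue is achievable: Robotics -> Tue; Networks -> Mon; Logic -> Tue; OS -> Mon.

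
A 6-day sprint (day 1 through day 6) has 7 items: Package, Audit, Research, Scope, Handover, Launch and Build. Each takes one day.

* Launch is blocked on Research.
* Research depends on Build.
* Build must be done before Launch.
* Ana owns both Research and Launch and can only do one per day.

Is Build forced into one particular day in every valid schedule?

Build can be day 1 (e.g. Build=day 1, Scope=day 1, Package=day 1, Handover=day 1, Research=day 2, Launch=day 3, Audit=day 1) or day 2 (e.g. Build in day 2, Research in day 3, Scope in day 1, Launch in day 4, Package in day 1, Handover in day 1, Audit in day 1).

No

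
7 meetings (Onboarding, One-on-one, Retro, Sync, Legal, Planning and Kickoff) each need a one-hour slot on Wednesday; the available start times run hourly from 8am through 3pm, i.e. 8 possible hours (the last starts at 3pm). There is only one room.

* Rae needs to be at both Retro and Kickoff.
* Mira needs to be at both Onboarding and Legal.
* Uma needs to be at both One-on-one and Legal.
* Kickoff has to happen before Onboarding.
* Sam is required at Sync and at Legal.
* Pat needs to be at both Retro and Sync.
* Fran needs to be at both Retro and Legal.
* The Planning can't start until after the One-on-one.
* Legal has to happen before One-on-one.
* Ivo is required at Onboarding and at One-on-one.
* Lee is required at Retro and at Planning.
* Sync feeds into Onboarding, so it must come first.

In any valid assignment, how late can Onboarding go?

3pm

Precedence pushes Onboarding to at least 9am.
Onboarding at 3pm is achievable: One-on-one in 9am; Kickoff in 12pm; Retro in 1pm; Planning in 11am; Sync in 10am; Onboarding in 3pm; Legal in 8am.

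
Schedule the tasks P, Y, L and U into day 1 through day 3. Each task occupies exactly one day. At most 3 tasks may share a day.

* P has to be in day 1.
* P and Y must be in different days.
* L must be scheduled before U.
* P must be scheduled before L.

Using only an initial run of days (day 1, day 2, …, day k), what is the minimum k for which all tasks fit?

3 days

The precedence chain requires at least 3 distinct days.
With at most 3 per day and 4 tasks, at least 2 days are needed.
3 works (last occupied day: day 3): for example Y in day 2, U in day 3, L in day 2, P in day 1.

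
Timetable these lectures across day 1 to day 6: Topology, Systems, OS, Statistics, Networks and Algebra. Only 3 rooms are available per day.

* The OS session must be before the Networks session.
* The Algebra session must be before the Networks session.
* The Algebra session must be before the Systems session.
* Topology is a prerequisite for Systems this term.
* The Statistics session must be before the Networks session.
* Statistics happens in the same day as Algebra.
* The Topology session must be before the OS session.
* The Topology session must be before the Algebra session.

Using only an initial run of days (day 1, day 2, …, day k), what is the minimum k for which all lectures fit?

3

The precedence chain requires at least 3 distinct days.
With at most 3 per day and 6 lectures, at least 2 days are needed.
3 works (last occupied day: day 3): for example Topology=day 1; Systems=day 3; Algebra=day 2; Networks=day 3; OS=day 2; Statistics=day 2.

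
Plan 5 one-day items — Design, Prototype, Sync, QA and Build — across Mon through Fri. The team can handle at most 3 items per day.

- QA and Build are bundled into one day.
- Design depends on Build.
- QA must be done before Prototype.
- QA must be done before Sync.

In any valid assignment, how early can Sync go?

Tue

Precedence pushes Sync to at least Tue.
Sync at Tue is achievable: QA=Mon, Sync=Tue, Design=Tue, Build=Mon, Prototype=Tue.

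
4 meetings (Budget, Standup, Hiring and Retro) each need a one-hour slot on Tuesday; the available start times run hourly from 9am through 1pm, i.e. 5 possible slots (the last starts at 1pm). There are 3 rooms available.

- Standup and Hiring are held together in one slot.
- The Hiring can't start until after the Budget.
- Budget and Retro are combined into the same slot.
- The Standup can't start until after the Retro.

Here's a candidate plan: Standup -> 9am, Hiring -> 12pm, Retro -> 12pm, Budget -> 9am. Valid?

Invalid. The Standup can't start until after the Retro.

Standup and Hiring are held together in one slot — violated.
Budget and Retro are combined into the same slot — violated.
There are 3 rooms available — holds.
The Hiring can't start until after the Budget — holds.
The Standup can't start until after the Retro — violated.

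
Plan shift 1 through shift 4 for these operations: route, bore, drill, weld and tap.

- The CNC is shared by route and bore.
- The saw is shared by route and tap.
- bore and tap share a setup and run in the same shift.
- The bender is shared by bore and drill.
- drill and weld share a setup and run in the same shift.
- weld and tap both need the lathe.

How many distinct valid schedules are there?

Splitting on route: it can be shift 1 (9), shift 2 (9), shift 3 (9), shift 4 (9). Listing each branch's schedules as (bore, drill, weld, tap) by shift number:
route=shift 1: (2,1,1,2) (2,3,3,2) (2,4,4,2) (3,1,1,3) (3,2,2,3) (3,4,4,3) (4,1,1,4) (4,2,2,4) (4,3,3,4) — 9.
route=shift 2: (1,2,2,1) (1,3,3,1) (1,4,4,1) (3,1,1,3) (3,2,2,3) (3,4,4,3) (4,1,1,4) (4,2,2,4) (4,3,3,4) — 9.
route=shift 3: (1,2,2,1) (1,3,3,1) (1,4,4,1) (2,1,1,2) (2,3,3,2) (2,4,4,2) (4,1,1,4) (4,2,2,4) (4,3,3,4) — 9.
route=shift 4: (1,2,2,1) (1,3,3,1) (1,4,4,1) (2,1,1,2) (2,3,3,2) (2,4,4,2) (3,1,1,3) (3,2,2,3) (3,4,4,3) — 9.
Summing: 9 + 9 + 9 + 9 = 36.

36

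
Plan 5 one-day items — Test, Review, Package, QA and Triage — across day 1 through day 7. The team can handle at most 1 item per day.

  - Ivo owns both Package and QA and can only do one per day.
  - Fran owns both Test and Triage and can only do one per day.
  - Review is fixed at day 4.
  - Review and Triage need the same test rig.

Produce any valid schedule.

Package in day 2; Review in day 4; Test in day 1; Triage in day 5; QA in day 3

Checking: Review(day 4) != Triage(day 5); Test(day 1) != Triage(day 5); Package(day 2) != QA(day 3); Review=day 4 in [day 4,day 4]; max 1 per day (cap 1).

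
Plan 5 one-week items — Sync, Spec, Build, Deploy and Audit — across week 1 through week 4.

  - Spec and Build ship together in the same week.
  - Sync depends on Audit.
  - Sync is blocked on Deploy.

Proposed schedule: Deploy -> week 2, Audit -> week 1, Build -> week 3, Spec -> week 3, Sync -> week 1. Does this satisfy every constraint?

Spec and Build ship together in the same week — holds.
Sync is blocked on Deploy — violated.
Sync depends on Audit — violated.

Invalid. Sync is blocked on Deploy.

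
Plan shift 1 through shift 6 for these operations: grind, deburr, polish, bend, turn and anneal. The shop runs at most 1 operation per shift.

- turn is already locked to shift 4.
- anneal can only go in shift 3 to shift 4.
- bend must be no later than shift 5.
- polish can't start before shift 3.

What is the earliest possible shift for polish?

shift 5

Polish is available from shift 3.
polish at shift 5 is achievable: bend in shift 1; grind in shift 2; polish in shift 5; turn in shift 4; anneal in shift 3; deburr in shift 6.
Nothing earlier works — the capacity limit rule out every shift before shift 5.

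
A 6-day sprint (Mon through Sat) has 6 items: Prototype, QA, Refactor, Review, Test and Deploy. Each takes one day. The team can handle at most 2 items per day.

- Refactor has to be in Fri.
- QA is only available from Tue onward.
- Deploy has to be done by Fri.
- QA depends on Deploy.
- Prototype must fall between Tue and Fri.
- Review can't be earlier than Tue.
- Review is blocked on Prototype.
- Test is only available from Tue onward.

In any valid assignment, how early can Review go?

Wed

Review is available from Tue; precedence pushes Review to at least Wed.
Review at Wed is achievable: Review -> Wed, Test -> Wed, Deploy -> Mon, Prototype -> Tue, Refactor -> Fri, QA -> Tue.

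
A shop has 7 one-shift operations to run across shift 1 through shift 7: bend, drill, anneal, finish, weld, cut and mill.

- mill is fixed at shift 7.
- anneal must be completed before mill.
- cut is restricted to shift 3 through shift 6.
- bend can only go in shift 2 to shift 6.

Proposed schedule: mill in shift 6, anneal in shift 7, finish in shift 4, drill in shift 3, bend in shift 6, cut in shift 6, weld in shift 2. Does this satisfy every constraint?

bend can only go in shift 2 to shift 6 — holds.
cut is restricted to shift 3 through shift 6 — holds.
anneal must be completed before mill — violated.
mill is fixed at shift 7 — violated.

No — it violates: anneal must be completed before mill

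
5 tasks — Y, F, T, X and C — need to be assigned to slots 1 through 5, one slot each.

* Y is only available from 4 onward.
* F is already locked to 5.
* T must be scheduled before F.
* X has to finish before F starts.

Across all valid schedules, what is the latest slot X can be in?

4

Downstream work caps X at 4.
X at 4 is achievable: F in 5; X in 4; T in 1; C in 1; Y in 4.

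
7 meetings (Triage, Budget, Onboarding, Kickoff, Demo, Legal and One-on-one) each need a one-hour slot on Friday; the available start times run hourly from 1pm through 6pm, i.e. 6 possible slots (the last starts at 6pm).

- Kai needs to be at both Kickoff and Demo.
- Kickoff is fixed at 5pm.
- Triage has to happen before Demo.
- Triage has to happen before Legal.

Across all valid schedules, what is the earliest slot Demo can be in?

2pm

Precedence pushes Demo to at least 2pm.
Demo at 2pm is achievable: One-on-one=1pm, Budget=1pm, Triage=1pm, Demo=2pm, Kickoff=5pm, Legal=2pm, Onboarding=1pm.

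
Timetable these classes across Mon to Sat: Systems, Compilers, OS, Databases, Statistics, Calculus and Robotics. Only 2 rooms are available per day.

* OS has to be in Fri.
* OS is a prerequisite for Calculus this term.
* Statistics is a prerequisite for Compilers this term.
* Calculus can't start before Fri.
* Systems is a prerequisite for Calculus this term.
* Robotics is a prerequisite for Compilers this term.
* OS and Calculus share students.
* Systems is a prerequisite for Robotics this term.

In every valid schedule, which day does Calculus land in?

Sat

Calculus's window is Fri–Sat.
OS is fixed at Fri, and Calculus can't share a day with OS.
So Calculus must be Sat.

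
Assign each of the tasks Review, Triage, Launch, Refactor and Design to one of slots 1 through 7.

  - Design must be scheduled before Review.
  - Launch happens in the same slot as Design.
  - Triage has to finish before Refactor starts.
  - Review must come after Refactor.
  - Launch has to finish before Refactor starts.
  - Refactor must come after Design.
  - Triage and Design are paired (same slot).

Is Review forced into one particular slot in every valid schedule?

No

Review can be 3 (e.g. Launch=1; Design=1; Review=3; Triage=1; Refactor=2) or 4 (e.g. Launch -> 1; Triage -> 1; Review -> 4; Refactor -> 2; Design -> 1).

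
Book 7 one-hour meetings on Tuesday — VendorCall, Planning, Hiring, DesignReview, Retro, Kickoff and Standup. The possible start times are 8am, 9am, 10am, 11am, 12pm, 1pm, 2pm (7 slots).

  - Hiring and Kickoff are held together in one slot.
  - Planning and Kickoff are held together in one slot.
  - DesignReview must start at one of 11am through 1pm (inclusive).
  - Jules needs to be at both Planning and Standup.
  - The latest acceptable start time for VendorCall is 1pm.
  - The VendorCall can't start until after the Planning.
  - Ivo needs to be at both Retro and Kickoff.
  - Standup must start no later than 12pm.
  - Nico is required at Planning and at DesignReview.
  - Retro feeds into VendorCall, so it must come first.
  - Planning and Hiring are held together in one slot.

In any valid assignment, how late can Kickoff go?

Kickoff must be in the same slot as Planning, which can't be after 12pm, so Kickoff is at most 12pm.
Kickoff at 12pm is achievable: DesignReview -> 11am; VendorCall -> 1pm; Standup -> 8am; Retro -> 8am; Kickoff -> 12pm; Hiring -> 12pm; Planning -> 12pm.

12pm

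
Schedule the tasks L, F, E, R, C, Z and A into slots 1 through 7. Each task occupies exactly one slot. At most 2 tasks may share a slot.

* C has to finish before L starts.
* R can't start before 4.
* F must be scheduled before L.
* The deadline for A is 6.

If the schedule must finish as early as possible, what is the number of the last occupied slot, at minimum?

4

The precedence chain requires at least 2 distinct slots.
With at most 2 per slot and 7 tasks, at least 4 slots are needed.
R can't be placed before 4, so the schedule must run through at least slot 4.
4 works (last occupied slot: 4): for example F in 1; E in 2; L in 2; A in 3; Z in 3; R in 4; C in 1.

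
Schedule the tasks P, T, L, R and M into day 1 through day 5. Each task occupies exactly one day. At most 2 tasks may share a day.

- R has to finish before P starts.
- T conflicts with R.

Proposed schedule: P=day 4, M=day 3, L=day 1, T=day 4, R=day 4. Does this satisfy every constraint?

No. T conflicts with R is not satisfied.

T conflicts with R — violated.
R has to finish before P starts — violated.
At most 2 tasks may share a day — violated.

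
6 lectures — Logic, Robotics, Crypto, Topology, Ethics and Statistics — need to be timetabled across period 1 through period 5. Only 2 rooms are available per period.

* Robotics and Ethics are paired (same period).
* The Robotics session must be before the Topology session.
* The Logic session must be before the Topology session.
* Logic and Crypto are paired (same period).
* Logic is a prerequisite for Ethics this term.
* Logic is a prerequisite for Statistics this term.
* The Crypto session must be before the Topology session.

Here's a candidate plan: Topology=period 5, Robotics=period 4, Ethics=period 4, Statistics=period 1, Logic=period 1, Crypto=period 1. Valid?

No. Only 2 rooms are available per period is not satisfied.

The Robotics session must be before the Topology session — holds.
The Logic session must be before the Topology session — holds.
Logic and Crypto are paired (same period) — holds.
Only 2 rooms are available per period — violated.
Logic is a prerequisite for Statistics this term — violated.
The Crypto session must be before the Topology session — holds.
Logic is a prerequisite for Ethics this term — holds.
Robotics and Ethics are paired (same period) — holds.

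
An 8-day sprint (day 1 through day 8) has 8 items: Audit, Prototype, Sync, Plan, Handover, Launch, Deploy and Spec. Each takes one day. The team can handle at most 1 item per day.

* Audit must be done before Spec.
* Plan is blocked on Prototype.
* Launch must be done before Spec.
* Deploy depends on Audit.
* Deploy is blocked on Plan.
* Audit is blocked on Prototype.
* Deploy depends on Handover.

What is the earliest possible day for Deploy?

Precedence pushes Deploy to at least day 3.
Deploy at day 5 is achievable: Launch -> day 6, Prototype -> day 1, Spec -> day 7, Audit -> day 2, Handover -> day 4, Deploy -> day 5, Sync -> day 8, Plan -> day 3.
Nothing earlier works — the capacity limit rule out every day before day 5.

day 5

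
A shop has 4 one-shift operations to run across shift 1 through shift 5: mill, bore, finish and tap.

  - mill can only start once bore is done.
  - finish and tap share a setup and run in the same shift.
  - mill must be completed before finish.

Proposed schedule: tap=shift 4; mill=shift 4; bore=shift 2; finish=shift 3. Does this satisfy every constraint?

Invalid. mill must be completed before finish.

mill must be completed before finish — violated.
mill can only start once bore is done — holds.
finish and tap share a setup and run in the same shift — violated.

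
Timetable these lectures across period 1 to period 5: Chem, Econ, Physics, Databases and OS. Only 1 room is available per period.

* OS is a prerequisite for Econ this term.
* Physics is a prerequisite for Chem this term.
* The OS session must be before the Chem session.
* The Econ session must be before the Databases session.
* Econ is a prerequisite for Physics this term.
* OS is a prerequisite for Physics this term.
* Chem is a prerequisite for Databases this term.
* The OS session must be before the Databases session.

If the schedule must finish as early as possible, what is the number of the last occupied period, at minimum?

The precedence chain requires at least 5 distinct periods.
With at most 1 per period and 5 lectures, at least 5 periods are needed.
5 works (last occupied period: period 5): for example Econ -> period 2, Databases -> period 5, OS -> period 1, Chem -> period 4, Physics -> period 3.

5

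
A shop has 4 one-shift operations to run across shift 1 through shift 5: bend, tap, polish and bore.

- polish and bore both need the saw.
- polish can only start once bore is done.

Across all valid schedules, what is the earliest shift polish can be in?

shift 2

Precedence pushes polish to at least shift 2.
polish at shift 2 is achievable: polish in shift 2; bore in shift 1; bend in shift 1; tap in shift 1.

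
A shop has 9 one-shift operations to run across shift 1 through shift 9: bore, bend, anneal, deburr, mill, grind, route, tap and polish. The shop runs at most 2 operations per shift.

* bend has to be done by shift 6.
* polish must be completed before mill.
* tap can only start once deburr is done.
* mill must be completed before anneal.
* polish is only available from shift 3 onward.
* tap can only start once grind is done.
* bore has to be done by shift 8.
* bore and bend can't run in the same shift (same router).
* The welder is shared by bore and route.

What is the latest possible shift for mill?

shift 8

Precedence pushes mill to at least shift 4; downstream work caps mill at shift 8.
mill at shift 8 is achievable: grind in shift 2, polish in shift 3, anneal in shift 9, tap in shift 3, mill in shift 8, bend in shift 1, deburr in shift 1, bore in shift 2, route in shift 4.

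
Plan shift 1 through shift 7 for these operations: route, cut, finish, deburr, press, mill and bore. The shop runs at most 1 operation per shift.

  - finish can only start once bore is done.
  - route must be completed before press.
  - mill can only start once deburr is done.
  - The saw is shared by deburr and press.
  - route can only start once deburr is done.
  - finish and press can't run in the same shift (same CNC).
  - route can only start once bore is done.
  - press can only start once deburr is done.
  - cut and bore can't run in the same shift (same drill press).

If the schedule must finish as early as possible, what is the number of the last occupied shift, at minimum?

The precedence chain requires at least 3 distinct shifts.
With at most 1 per shift and 7 operations, at least 7 shifts are needed.
7 works (last occupied shift: shift 7): for example route -> shift 3; cut -> shift 7; press -> shift 4; deburr -> shift 1; finish -> shift 5; bore -> shift 2; mill -> shift 6.

shift 7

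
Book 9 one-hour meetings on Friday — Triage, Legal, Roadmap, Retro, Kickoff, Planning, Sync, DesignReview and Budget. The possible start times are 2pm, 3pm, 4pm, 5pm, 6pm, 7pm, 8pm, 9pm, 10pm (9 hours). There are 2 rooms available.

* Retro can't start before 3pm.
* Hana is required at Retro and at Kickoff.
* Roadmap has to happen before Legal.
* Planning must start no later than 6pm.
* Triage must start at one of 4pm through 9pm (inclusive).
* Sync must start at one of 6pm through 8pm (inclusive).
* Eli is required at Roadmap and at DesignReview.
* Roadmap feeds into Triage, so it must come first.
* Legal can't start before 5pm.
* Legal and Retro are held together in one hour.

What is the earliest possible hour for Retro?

Retro is available from 3pm; Retro must be in the same hour as Legal, which can't be before 5pm, so Retro is at least 5pm.
Retro at 5pm is achievable: Legal -> 5pm, Sync -> 6pm, Triage -> 4pm, Retro -> 5pm, DesignReview -> 3pm, Roadmap -> 2pm, Budget -> 4pm, Planning -> 2pm, Kickoff -> 3pm.

5pm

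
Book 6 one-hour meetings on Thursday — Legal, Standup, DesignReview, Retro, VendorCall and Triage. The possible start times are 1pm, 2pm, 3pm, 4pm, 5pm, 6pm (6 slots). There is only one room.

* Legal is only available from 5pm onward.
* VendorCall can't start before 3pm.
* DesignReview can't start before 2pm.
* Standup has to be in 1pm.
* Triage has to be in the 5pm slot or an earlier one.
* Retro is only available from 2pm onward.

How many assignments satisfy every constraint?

32

Splitting on Legal: it can be 5pm (14), 6pm (18). Listing each branch's schedules as (Standup, DesignReview, Retro, VendorCall, Triage):
Legal=5pm: (1pm,2pm,3pm,6pm,4pm) (1pm,2pm,4pm,6pm,3pm) (1pm,2pm,6pm,3pm,4pm) (1pm,2pm,6pm,4pm,3pm) (1pm,3pm,2pm,6pm,4pm) (1pm,3pm,4pm,6pm,2pm) (1pm,3pm,6pm,4pm,2pm) (1pm,4pm,2pm,6pm,3pm) (1pm,4pm,3pm,6pm,2pm) (1pm,4pm,6pm,3pm,2pm) (1pm,6pm,2pm,3pm,4pm) (1pm,6pm,2pm,4pm,3pm) (1pm,6pm,3pm,4pm,2pm) (1pm,6pm,4pm,3pm,2pm) — 14.
Legal=6pm: (1pm,2pm,3pm,4pm,5pm) (1pm,2pm,3pm,5pm,4pm) (1pm,2pm,4pm,3pm,5pm) (1pm,2pm,4pm,5pm,3pm) (1pm,2pm,5pm,3pm,4pm) (1pm,2pm,5pm,4pm,3pm) (1pm,3pm,2pm,4pm,5pm) (1pm,3pm,2pm,5pm,4pm) (1pm,3pm,4pm,5pm,2pm) (1pm,3pm,5pm,4pm,2pm) (1pm,4pm,2pm,3pm,5pm) (1pm,4pm,2pm,5pm,3pm) (1pm,4pm,3pm,5pm,2pm) (1pm,4pm,5pm,3pm,2pm) (1pm,5pm,2pm,3pm,4pm) (1pm,5pm,2pm,4pm,3pm) (1pm,5pm,3pm,4pm,2pm) (1pm,5pm,4pm,3pm,2pm) — 18.
Summing: 14 + 18 = 32.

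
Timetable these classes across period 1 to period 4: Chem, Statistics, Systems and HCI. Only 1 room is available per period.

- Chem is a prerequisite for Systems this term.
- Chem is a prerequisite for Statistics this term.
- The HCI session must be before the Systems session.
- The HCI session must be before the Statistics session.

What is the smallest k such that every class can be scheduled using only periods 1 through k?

4

The precedence chain requires at least 2 distinct periods.
With at most 1 per period and 4 classes, at least 4 periods are needed.
4 works (last occupied period: period 4): for example HCI -> period 2; Systems -> period 4; Statistics -> period 3; Chem -> period 1.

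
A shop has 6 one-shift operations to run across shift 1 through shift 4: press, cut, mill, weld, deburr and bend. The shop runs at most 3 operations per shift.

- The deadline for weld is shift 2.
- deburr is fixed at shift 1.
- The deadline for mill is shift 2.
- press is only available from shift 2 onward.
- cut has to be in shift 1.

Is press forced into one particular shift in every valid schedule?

No

press can be shift 2 (e.g. deburr=shift 1; press=shift 2; cut=shift 1; mill=shift 1; bend=shift 2; weld=shift 2) or shift 3 (e.g. cut in shift 1, deburr in shift 1, weld in shift 2, mill in shift 1, bend in shift 2, press in shift 3).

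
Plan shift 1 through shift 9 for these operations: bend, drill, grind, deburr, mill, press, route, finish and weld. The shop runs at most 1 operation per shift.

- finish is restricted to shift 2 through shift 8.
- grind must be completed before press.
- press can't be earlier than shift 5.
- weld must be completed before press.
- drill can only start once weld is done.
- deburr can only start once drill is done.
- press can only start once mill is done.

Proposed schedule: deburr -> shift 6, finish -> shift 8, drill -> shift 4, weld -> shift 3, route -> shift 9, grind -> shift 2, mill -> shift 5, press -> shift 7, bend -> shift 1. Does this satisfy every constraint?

grind must be completed before press — holds.
drill can only start once weld is done — holds.
finish is restricted to shift 2 through shift 8 — holds.
press can't be earlier than shift 5 — holds.
deburr can only start once drill is done — holds.
weld must be completed before press — holds.
press can only start once mill is done — holds.
The shop runs at most 1 operation per shift — holds.

Valid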